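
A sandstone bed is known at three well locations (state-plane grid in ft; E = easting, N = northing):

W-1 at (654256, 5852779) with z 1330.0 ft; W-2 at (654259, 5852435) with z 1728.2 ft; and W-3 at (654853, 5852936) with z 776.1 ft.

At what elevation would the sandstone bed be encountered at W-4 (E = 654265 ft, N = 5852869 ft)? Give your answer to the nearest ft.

Two edge vectors: W-1→W-2 = (3, -344, 398.2), W-1→W-3 = (597, 157, -553.9).
Normal n = (W-1→W-2) × (W-1→W-3) = (128024.2, 239387.1, 205839).
So ∂z/∂E = −n_x/n_z = −0.62196280 and ∂z/∂N = −n_y/n_z = −1.16298223.
Intercept c from W-1: 1330 + 406922.89 + 6806677.99 = 7214930.89.
At (654265, 5852869): z = −406928.5 − 6806782.7 + 7214930.89 = 1219.7 ft.

1220 ft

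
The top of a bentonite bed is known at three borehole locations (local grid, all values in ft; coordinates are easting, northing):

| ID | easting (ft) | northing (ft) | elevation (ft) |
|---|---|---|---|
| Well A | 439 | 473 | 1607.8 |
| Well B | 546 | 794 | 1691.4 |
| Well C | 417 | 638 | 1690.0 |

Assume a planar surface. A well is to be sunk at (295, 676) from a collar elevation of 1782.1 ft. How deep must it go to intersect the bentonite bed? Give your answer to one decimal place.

Let the plane be z = a·easting + b·northing + c.
Well B−Well A: 107a + 321b = 83.6;  Well C−Well A: −22a + 165b = 82.2.
Solving gives a = −0.50946, b = 0.43025.
Then c = 1607.8 − a·439 − b·473 = 1627.94.
At (295, 676): z_contact = −150.29 + 290.85 + 1627.94 = 1768.50 ft.
Depth below ground = 1782.1 − 1768.50 = 13.6 ft.

13.6 ft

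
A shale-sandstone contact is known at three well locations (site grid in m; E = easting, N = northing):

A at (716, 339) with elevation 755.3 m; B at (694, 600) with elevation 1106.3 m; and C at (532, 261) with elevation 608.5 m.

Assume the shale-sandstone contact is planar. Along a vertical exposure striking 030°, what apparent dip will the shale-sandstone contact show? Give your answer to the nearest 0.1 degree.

52.2°

Let the plane be z = a·E + b·N + c.
B−A: −22a + 261b = 351;  C−A: −184a − 78b = −146.8.
Solving gives a = 0.21988, b = 1.36336.
Unit vector along 030° is (sin 30°, cos 30°) = (0.5000, 0.8660).
Slope in that direction = a·(0.5000) + b·(0.8660) = 1.29065.
Apparent dip = arctan|1.29065| = 52.2° (true dip is 54.1°, so apparent ≤ true as expected).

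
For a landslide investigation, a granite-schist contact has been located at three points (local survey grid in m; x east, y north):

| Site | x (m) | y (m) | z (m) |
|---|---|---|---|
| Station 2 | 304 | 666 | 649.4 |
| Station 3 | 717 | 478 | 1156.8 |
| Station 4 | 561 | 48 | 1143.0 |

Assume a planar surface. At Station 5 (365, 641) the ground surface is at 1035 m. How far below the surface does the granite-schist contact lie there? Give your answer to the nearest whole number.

312 m

Two edge vectors: Station 2→Station 3 = (413, -188, 507.4), Station 2→Station 4 = (257, -618, 493.6).
Normal n = (Station 2→Station 3) × (Station 2→Station 4) = (220776.4, -73455, -206918).
So ∂z/∂x = −n_x/n_z = 1.06698 and ∂z/∂y = −n_y/n_z = −0.35500.
Intercept c from Station 2: 649.4 − 324.36 + 236.43 = 561.47.
At (365, 641): z_contact = 389.4 − 227.6 + 561.47 = 723.4 m.
Depth below ground = 1035 − 723.4 = 312 m.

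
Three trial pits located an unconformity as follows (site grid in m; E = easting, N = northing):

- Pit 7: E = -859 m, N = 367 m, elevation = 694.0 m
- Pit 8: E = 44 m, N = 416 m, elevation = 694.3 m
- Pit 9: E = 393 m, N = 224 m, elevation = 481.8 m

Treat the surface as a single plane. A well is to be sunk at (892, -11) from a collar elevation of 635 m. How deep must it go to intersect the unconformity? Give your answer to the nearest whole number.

Let the plane be z = a·E + b·N + c.
Pit 8−Pit 7: 903a + 49b = 0.3;  Pit 9−Pit 7: 1252a − 143b = −212.2.
Solving gives a = −0.05436, b = 1.00795.
Then c = 694 − a·-859 − b·367 = 277.38.
At (892, -11): z_contact = −48.5 − 11.1 + 277.38 = 217.8 m.
Depth below ground = 635 − 217.8 = 417 m.

417 m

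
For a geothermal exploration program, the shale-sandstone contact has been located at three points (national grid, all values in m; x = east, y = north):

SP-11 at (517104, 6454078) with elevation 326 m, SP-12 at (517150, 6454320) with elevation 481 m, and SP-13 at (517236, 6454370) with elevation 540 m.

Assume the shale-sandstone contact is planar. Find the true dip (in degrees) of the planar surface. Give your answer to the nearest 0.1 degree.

Let the plane be z = a·x + b·y + c.
SP-12−SP-11: 46a + 242b = 155;  SP-13−SP-11: 132a + 292b = 214.
Solving gives a = 0.35264, b = 0.57347.
Gradient magnitude |∇z| = √(a² + b²) = √(0.12435 + 0.32886) = 0.67321.
True dip = arctan(0.67321) = 33.9°, dipping toward SSW (azimuth ≈ 212°).

33.9°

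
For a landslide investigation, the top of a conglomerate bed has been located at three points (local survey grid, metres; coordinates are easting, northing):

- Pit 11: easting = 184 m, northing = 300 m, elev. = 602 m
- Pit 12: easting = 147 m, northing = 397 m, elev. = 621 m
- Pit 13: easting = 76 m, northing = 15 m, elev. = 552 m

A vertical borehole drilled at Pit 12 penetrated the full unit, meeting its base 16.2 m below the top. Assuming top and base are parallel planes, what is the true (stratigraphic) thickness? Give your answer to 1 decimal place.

Two edge vectors: Pit 11→Pit 12 = (-37, 97, 19), Pit 11→Pit 13 = (-108, -285, -50).
Normal n = (Pit 11→Pit 12) × (Pit 11→Pit 13) = (565, -3902, 21021).
So ∂z/∂easting = −n_x/n_z = −0.02688 and ∂z/∂northing = −n_y/n_z = 0.18562.
|∇z| = √(a²+b²) = 0.18756, so dip δ = arctan(0.18756) = 10.62°.
True thickness = vertical thickness × cos δ = 16.2 × cos 10.62° = 15.9 m.

15.9 m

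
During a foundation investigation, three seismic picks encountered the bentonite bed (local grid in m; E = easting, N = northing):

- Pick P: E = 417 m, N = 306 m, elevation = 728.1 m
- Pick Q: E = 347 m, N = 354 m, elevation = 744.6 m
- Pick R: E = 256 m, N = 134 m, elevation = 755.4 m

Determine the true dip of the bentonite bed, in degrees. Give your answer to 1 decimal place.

12.0°

Let the plane be z = a·E + b·N + c.
Pick Q−Pick P: −70a + 48b = 16.5;  Pick R−Pick P: −161a − 172b = 27.3.
Solving gives a = −0.20985, b = 0.03771.
Gradient magnitude |∇z| = √(a² + b²) = √(0.04404 + 0.00142) = 0.21322.
True dip = arctan(0.21322) = 12.0°, dipping toward E (azimuth ≈ 100°).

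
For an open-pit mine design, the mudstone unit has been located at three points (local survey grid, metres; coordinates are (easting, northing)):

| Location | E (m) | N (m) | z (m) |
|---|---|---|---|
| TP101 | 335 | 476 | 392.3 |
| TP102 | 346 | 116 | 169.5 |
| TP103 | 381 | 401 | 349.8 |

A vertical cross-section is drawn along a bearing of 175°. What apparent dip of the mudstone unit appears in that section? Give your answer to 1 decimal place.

31.4°

Two edge vectors: TP101→TP102 = (11, -360, -222.8), TP101→TP103 = (46, -75, -42.5).
Normal n = (TP101→TP102) × (TP101→TP103) = (-1410, -9781.3, 15735).
So ∂z/∂E = −n_x/n_z = 0.08961 and ∂z/∂N = −n_y/n_z = 0.62163.
Unit vector along 175° is (sin 175°, cos 175°) = (0.0872, -0.9962).
Slope in that direction = a·(0.0872) + b·(-0.9962) = −0.61145.
Apparent dip = arctan|0.61145| = 31.4° (true dip is 32.1°, so apparent ≤ true as expected).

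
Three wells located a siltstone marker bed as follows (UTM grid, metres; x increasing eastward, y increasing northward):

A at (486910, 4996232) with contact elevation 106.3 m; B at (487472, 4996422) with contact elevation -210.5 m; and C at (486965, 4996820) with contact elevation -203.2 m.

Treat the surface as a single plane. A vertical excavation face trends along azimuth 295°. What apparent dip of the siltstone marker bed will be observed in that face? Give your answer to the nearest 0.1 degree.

8.8°

Two edge vectors: A→B = (562, 190, -316.8), A→C = (55, 588, -309.5).
Normal n = (A→B) × (A→C) = (127473.4, 156515, 320006).
So ∂z/∂x = −n_x/n_z = −0.39835 and ∂z/∂y = −n_y/n_z = −0.48910.
Unit vector along 295° is (sin 295°, cos 295°) = (-0.9063, 0.4226).
Slope in that direction = a·(-0.9063) + b·(0.4226) = 0.15432.
Apparent dip = arctan|0.15432| = 8.8° (true dip is 32.2°, so apparent ≤ true as expected).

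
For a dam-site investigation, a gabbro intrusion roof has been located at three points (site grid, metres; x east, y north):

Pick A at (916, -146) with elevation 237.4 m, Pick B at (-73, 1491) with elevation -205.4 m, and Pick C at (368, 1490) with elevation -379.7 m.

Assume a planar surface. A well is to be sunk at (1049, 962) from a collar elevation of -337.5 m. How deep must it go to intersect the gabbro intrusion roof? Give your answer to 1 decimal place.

42.9 m

Let the plane be z = a·x + b·y + c.
Pick B−Pick A: −989a + 1637b = −442.8;  Pick C−Pick A: −548a + 1636b = −617.1.
Solving gives a = −0.396395, b = −0.509978.
Then c = 237.4 − a·916 − b·-146 = 526.04.
At (1049, 962): z_contact = −415.82 − 490.60 + 526.04 = -380.38 m.
Depth below ground = -337.5 − (-380.38) = 42.9 m.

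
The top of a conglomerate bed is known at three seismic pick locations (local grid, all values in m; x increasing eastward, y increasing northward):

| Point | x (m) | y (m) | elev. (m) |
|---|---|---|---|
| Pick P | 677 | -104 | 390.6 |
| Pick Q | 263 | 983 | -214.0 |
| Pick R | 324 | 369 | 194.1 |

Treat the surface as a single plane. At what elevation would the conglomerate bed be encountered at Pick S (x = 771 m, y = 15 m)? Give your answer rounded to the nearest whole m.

Two edge vectors: Pick P→Pick Q = (-414, 1087, -604.6), Pick P→Pick R = (-353, 473, -196.5).
Normal n = (Pick P→Pick Q) × (Pick P→Pick R) = (72380.3, 132072.8, 187889).
So ∂z/∂x = −n_x/n_z = −0.38523 and ∂z/∂y = −n_y/n_z = −0.70293.
Intercept c from Pick P: 390.6 + 260.80 − 73.10 = 578.30.
At (771, 15): z = −297.0 − 10.5 + 578.30 = 270.7 m.

271 m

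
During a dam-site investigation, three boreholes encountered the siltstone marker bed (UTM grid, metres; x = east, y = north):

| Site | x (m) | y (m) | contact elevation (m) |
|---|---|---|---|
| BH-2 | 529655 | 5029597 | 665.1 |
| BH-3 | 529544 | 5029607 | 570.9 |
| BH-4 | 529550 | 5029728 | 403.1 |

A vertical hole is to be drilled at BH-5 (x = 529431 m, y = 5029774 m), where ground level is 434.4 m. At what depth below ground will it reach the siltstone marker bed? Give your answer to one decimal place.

182.5 m

Two edge vectors: BH-2→BH-3 = (-111, 10, -94.2), BH-2→BH-4 = (-105, 131, -262).
Normal n = (BH-2→BH-3) × (BH-2→BH-4) = (9720.2, -19191, -13491).
So ∂z/∂x = −n_x/n_z = 0.720495145 and ∂z/∂y = −n_y/n_z = −1.422503891.
Intercept c from BH-2: 665.1 − 381613.86 + 7154621.31 = 6773672.55.
At (529431, 5029774): z_contact = 381452.47 − 7154873.09 + 6773672.55 = 251.93 m.
Depth below ground = 434.4 − 251.93 = 182.5 m.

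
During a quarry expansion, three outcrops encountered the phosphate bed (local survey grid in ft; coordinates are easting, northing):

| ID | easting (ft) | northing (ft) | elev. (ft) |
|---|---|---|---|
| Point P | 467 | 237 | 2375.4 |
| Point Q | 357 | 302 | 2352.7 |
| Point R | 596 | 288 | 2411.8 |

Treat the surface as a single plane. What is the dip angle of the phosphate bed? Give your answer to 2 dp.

Let the plane be z = a·easting + b·northing + c.
Point Q−Point P: −110a + 65b = −22.7;  Point R−Point P: 129a + 51b = 36.4.
Solving gives a = 0.25178, b = 0.07686.
Gradient magnitude |∇z| = √(a² + b²) = √(0.06339 + 0.00591) = 0.26325.
True dip = arctan(0.26325) = 14.75°, dipping toward WSW (azimuth ≈ 253°).

14.75°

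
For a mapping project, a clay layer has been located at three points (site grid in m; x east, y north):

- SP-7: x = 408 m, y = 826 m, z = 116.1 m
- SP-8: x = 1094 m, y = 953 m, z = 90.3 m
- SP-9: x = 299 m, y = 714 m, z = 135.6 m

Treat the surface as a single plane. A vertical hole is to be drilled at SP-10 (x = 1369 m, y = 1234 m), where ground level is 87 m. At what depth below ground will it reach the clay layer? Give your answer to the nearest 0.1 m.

Let the plane be z = a·x + b·y + c.
SP-8−SP-7: 686a + 127b = −25.8;  SP-9−SP-7: −109a − 112b = 19.5.
Solving gives a = −0.006558, b = −0.167725.
Then c = 116.1 − a·408 − b·826 = 257.32.
At (1369, 1234): z_contact = −8.98 − 206.97 + 257.32 = 41.37 m.
Depth below ground = 87 − 41.37 = 45.6 m.

45.6 m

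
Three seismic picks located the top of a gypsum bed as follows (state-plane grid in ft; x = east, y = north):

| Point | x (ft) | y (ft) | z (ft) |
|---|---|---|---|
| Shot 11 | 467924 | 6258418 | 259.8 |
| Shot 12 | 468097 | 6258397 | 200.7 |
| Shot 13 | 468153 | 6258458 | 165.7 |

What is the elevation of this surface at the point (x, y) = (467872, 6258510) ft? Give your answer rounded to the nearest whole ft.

258 ft

Two edge vectors: Shot 11→Shot 12 = (173, -21, -59.1), Shot 11→Shot 13 = (229, 40, -94.1).
Normal n = (Shot 11→Shot 12) × (Shot 11→Shot 13) = (4340.1, 2745.4, 11729).
So ∂z/∂x = −n_x/n_z = −0.37003155 and ∂z/∂y = −n_y/n_z = −0.23406940.
Intercept c from Shot 11: 259.8 + 173146.64 + 1464904.15 = 1638310.59.
At (467872, 6258510): z = −173127.4 − 1464925.7 + 1638310.59 = 257.5 ft.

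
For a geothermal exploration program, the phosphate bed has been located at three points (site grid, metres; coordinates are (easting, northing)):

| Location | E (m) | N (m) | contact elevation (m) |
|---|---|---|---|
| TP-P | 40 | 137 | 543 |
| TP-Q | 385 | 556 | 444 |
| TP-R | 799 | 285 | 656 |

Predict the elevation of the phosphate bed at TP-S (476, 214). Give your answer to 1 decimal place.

611.3 m

Two edge vectors: TP-P→TP-Q = (345, 419, -99), TP-P→TP-R = (759, 148, 113).
Normal n = (TP-P→TP-Q) × (TP-P→TP-R) = (61999, -114126, -266961).
So ∂z/∂E = −n_x/n_z = 0.23224 and ∂z/∂N = −n_y/n_z = −0.42750.
Intercept c from TP-P: 543 − 9.29 + 58.57 = 592.28.
At (476, 214): z = 110.5 − 91.5 + 592.28 = 611.3 m.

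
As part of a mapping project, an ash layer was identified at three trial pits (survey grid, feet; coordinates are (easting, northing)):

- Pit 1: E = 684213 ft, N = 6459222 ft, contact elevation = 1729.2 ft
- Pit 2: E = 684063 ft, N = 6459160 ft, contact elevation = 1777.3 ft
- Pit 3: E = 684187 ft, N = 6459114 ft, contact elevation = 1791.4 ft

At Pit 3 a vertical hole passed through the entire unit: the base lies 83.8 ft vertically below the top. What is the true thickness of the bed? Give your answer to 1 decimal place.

Two edge vectors: Pit 1→Pit 2 = (-150, -62, 48.1), Pit 1→Pit 3 = (-26, -108, 62.2).
Normal n = (Pit 1→Pit 2) × (Pit 1→Pit 3) = (1338.4, 8079.4, 14588).
So ∂z/∂E = −n_x/n_z = −0.09175 and ∂z/∂N = −n_y/n_z = −0.55384.
|∇z| = √(a²+b²) = 0.56139, so dip δ = arctan(0.56139) = 29.31°.
True thickness = vertical thickness × cos δ = 83.8 × cos 29.31° = 73.1 ft.

73.1 ft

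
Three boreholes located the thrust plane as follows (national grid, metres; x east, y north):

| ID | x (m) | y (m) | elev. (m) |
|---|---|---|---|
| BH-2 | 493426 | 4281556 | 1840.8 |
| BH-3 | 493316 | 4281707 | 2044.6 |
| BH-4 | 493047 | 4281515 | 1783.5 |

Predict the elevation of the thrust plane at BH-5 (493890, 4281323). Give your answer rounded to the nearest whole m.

1528 m

Two edge vectors: BH-2→BH-3 = (-110, 151, 203.8), BH-2→BH-4 = (-379, -41, -57.3).
Normal n = (BH-2→BH-3) × (BH-2→BH-4) = (-296.5, -83543.2, 61739).
So ∂z/∂x = −n_x/n_z = 0.00480247 and ∂z/∂y = −n_y/n_z = 1.35316737.
Intercept c from BH-2: 1840.8 − 2369.67 − 5793661.85 = −5794190.72.
At (493890, 4281323): z = 2371.9 + 5793346.6 − 5794190.72 = 1527.7 m.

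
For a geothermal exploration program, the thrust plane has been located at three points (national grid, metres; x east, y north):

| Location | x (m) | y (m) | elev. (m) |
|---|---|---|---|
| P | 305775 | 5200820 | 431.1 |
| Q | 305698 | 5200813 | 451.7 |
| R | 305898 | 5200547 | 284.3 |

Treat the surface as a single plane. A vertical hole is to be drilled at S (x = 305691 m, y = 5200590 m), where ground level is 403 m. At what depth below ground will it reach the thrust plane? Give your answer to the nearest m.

Let the plane be z = a·x + b·y + c.
Q−P: −77a − 7b = 20.6;  R−P: 123a − 273b = −146.8.
Solving gives a = −0.30396673, b = 0.40077689.
Then c = 431.1 − a·305775 − b·5200820 = −1990991.96.
At (305691, 5200590): z_contact = −92919.9 + 2084276.3 − 1990991.96 = 364.5 m.
Depth below ground = 403 − 364.5 = 39 m.

39 m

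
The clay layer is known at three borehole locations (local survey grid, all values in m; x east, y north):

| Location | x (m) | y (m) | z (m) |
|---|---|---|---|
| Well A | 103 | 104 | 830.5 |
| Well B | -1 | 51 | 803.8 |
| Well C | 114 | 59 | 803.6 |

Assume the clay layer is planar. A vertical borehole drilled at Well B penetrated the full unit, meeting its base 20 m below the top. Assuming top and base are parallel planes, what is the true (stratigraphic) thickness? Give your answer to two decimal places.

17.23 m

Two edge vectors: Well A→Well B = (-104, -53, -26.7), Well A→Well C = (11, -45, -26.9).
Normal n = (Well A→Well B) × (Well A→Well C) = (224.2, -3091.3, 5263).
So ∂z/∂x = −n_x/n_z = −0.04260 and ∂z/∂y = −n_y/n_z = 0.58736.
|∇z| = √(a²+b²) = 0.58891, so dip δ = arctan(0.58891) = 30.49°.
True thickness = vertical thickness × cos δ = 20 × cos 30.49° = 17.23 m.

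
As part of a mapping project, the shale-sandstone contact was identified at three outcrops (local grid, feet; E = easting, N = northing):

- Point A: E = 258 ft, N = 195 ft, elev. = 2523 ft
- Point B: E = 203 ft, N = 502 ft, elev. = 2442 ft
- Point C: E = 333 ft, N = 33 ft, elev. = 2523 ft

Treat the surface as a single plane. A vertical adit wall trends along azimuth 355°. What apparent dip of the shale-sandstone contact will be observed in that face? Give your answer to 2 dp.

19.17°

Let the plane be z = a·E + b·N + c.
Point B−Point A: −55a + 307b = −81;  Point C−Point A: 75a − 162b = 0.
Solving gives a = −0.92965, b = −0.43039.
Unit vector along 355° is (sin 355°, cos 355°) = (-0.0872, 0.9962).
Slope in that direction = a·(-0.0872) + b·(0.9962) = −0.34773.
Apparent dip = arctan|0.34773| = 19.17° (true dip is 45.7°, so apparent ≤ true as expected).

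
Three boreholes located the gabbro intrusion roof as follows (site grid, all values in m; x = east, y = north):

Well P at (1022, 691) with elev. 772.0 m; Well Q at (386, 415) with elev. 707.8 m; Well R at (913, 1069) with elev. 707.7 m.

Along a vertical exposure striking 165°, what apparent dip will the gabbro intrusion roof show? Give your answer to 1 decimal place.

Two edge vectors: Well P→Well Q = (-636, -276, -64.2), Well P→Well R = (-109, 378, -64.3).
Normal n = (Well P→Well Q) × (Well P→Well R) = (42014.4, -33897, -270492).
So ∂z/∂x = −n_x/n_z = 0.15533 and ∂z/∂y = −n_y/n_z = −0.12532.
Unit vector along 165° is (sin 165°, cos 165°) = (0.2588, -0.9659).
Slope in that direction = a·(0.2588) + b·(-0.9659) = 0.16125.
Apparent dip = arctan|0.16125| = 9.2° (true dip is 11.3°, so apparent ≤ true as expected).

9.2°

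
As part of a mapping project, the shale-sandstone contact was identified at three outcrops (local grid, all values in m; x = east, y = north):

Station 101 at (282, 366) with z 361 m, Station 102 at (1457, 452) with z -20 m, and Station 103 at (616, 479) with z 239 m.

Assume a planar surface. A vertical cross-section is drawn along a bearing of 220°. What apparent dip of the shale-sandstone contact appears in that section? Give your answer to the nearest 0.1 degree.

17.7°

Two edge vectors: Station 101→Station 102 = (1175, 86, -381), Station 101→Station 103 = (334, 113, -122).
Normal n = (Station 101→Station 102) × (Station 101→Station 103) = (32561, 16096, 104051).
So ∂z/∂x = −n_x/n_z = −0.31293 and ∂z/∂y = −n_y/n_z = −0.15469.
Unit vector along 220° is (sin 220°, cos 220°) = (-0.6428, -0.7660).
Slope in that direction = a·(-0.6428) + b·(-0.7660) = 0.31965.
Apparent dip = arctan|0.31965| = 17.7° (true dip is 19.2°, so apparent ≤ true as expected).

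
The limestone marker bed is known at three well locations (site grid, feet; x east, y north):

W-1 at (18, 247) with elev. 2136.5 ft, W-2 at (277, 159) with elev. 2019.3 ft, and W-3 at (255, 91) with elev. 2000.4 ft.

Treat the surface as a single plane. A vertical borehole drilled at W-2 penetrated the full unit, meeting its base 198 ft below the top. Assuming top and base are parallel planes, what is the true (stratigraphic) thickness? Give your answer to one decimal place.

177.1 ft

Let the plane be z = a·x + b·y + c.
W-2−W-1: 259a − 88b = −117.2;  W-3−W-1: 237a − 156b = −136.1.
Solving gives a = −0.32261, b = 0.38232.
|∇z| = √(a²+b²) = 0.50024, so dip δ = arctan(0.50024) = 26.58°.
True thickness = vertical thickness × cos δ = 198 × cos 26.58° = 177.1 ft.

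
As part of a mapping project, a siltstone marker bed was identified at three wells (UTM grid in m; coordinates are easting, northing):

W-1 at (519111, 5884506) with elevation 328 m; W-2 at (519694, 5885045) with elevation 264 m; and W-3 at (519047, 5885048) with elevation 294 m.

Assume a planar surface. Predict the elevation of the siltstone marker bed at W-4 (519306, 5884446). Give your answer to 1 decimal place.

Two edge vectors: W-1→W-2 = (583, 539, -64), W-1→W-3 = (-64, 542, -34).
Normal n = (W-1→W-2) × (W-1→W-3) = (16362, 23918, 350482).
So ∂z/∂easting = −n_x/n_z = −0.046684281 and ∂z/∂northing = −n_y/n_z = −0.068243162.
Intercept c from W-1: 328 + 24234.32 + 401577.30 = 426139.62.
At (519306, 5884446): z = −24243.4 − 401573.2 + 426139.62 = 323.0 m.

323.0 m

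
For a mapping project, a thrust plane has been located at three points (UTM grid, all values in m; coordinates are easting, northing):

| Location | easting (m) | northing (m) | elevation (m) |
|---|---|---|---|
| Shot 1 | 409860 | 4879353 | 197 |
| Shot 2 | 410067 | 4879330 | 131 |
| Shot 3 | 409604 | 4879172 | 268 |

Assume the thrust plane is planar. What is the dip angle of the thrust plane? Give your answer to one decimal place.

17.6°

Two edge vectors: Shot 1→Shot 2 = (207, -23, -66), Shot 1→Shot 3 = (-256, -181, 71).
Normal n = (Shot 1→Shot 2) × (Shot 1→Shot 3) = (-13579, 2199, -43355).
So ∂z/∂easting = −n_x/n_z = −0.31320 and ∂z/∂northing = −n_y/n_z = 0.05072.
Gradient magnitude |∇z| = √(a² + b²) = √(0.09810 + 0.00257) = 0.31729.
True dip = arctan(0.31729) = 17.6°, dipping toward E (azimuth ≈ 099°).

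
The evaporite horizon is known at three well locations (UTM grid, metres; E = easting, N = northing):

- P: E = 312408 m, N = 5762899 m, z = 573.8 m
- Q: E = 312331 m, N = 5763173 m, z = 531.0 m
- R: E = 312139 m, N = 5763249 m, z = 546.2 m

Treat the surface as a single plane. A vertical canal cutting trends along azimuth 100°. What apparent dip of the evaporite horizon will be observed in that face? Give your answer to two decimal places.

6.92°

Let the plane be z = a·E + b·N + c.
Q−P: −77a + 274b = −42.8;  R−P: −269a + 350b = −27.6.
Solving gives a = −0.15864, b = −0.20079.
Unit vector along 100° is (sin 100°, cos 100°) = (0.9848, -0.1736).
Slope in that direction = a·(0.9848) + b·(-0.1736) = −0.12137.
Apparent dip = arctan|0.12137| = 6.92° (true dip is 14.4°, so apparent ≤ true as expected).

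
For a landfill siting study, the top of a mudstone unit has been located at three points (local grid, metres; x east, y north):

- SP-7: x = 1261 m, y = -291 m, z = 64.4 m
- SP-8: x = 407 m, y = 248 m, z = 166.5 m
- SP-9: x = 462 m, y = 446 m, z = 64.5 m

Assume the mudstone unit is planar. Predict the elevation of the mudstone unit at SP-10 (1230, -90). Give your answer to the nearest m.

-6 m

Two edge vectors: SP-7→SP-8 = (-854, 539, 102.1), SP-7→SP-9 = (-799, 737, 0.1).
Normal n = (SP-7→SP-8) × (SP-7→SP-9) = (-75193.8, -81492.5, -198737).
So ∂z/∂x = −n_x/n_z = −0.37836 and ∂z/∂y = −n_y/n_z = −0.41005.
Intercept c from SP-7: 64.4 + 477.11 − 119.33 = 422.18.
At (1230, -90): z = −465.4 + 36.9 + 422.18 = -6.3 m.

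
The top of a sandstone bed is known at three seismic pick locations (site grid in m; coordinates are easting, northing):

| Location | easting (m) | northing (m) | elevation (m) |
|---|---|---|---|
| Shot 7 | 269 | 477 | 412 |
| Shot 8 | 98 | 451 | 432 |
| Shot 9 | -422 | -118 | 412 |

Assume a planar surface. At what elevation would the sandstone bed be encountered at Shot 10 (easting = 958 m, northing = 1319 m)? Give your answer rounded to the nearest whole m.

Two edge vectors: Shot 7→Shot 8 = (-171, -26, 20), Shot 7→Shot 9 = (-691, -595, 0).
Normal n = (Shot 7→Shot 8) × (Shot 7→Shot 9) = (11900, -13820, 83779).
So ∂z/∂easting = −n_x/n_z = −0.14204 and ∂z/∂northing = −n_y/n_z = 0.16496.
Intercept c from Shot 7: 412 + 38.21 − 78.68 = 371.52.
At (958, 1319): z = −136.1 + 217.6 + 371.52 = 453.0 m.

453 m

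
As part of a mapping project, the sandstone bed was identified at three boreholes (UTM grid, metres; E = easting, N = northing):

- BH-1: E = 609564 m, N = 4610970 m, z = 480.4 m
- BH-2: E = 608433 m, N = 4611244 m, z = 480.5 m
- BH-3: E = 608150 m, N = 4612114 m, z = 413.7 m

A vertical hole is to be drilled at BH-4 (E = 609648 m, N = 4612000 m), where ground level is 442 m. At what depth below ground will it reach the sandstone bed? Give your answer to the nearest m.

Two edge vectors: BH-1→BH-2 = (-1131, 274, 0.1), BH-1→BH-3 = (-1414, 1144, -66.7).
Normal n = (BH-1→BH-2) × (BH-1→BH-3) = (-18390.2, -75579.1, -906428).
So ∂z/∂E = −n_x/n_z = −0.02028865 and ∂z/∂N = −n_y/n_z = −0.08338125.
Intercept c from BH-1: 480.4 + 12367.23 + 384468.44 = 397316.07.
At (609648, 4612000): z_contact = −12368.9 − 384554.3 + 397316.07 = 392.8 m.
Depth below ground = 442 − 392.8 = 49 m.

49 m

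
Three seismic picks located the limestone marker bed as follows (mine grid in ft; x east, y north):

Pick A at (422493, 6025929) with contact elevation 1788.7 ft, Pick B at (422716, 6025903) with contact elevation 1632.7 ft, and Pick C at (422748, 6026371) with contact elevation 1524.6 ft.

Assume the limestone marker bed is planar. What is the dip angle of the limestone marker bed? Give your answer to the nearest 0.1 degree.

36.6°

Two edge vectors: Pick A→Pick B = (223, -26, -156), Pick A→Pick C = (255, 442, -264.1).
Normal n = (Pick A→Pick B) × (Pick A→Pick C) = (75818.6, 19114.3, 105196).
So ∂z/∂x = −n_x/n_z = −0.72074 and ∂z/∂y = −n_y/n_z = −0.18170.
Gradient magnitude |∇z| = √(a² + b²) = √(0.51946 + 0.03302) = 0.74329.
True dip = arctan(0.74329) = 36.6°, dipping toward ENE (azimuth ≈ 076°).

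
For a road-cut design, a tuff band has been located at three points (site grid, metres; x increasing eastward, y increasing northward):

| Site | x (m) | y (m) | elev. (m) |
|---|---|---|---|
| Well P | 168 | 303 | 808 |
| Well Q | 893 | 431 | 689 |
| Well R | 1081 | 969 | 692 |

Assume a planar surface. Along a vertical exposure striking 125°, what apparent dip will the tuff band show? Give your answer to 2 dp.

Two edge vectors: Well P→Well Q = (725, 128, -119), Well P→Well R = (913, 666, -116).
Normal n = (Well P→Well Q) × (Well P→Well R) = (64406, -24547, 365986).
So ∂z/∂x = −n_x/n_z = −0.17598 and ∂z/∂y = −n_y/n_z = 0.06707.
Unit vector along 125° is (sin 125°, cos 125°) = (0.8192, -0.5736).
Slope in that direction = a·(0.8192) + b·(-0.5736) = −0.18262.
Apparent dip = arctan|0.18262| = 10.35° (true dip is 10.7°, so apparent ≤ true as expected).

10.35°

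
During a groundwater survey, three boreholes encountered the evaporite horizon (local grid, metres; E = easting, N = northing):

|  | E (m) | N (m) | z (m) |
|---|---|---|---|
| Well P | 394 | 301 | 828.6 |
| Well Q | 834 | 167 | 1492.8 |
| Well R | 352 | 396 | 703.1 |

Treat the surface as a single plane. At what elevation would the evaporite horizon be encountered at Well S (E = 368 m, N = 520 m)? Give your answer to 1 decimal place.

629.9 m

Let the plane be z = a·E + b·N + c.
Well Q−Well P: 440a − 134b = 664.2;  Well R−Well P: −42a + 95b = −125.5.
Solving gives a = 1.27950, b = −0.75538.
Then c = 828.6 − a·394 − b·301 = 551.85.
At (368, 520): z = 470.9 − 392.8 + 551.85 = 629.9 m.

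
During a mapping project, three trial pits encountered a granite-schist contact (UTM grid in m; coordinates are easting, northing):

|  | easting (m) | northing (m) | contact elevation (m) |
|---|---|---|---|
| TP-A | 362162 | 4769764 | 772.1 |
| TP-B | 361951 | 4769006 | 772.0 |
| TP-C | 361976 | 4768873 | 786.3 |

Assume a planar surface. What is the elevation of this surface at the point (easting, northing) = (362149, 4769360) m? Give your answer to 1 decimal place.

Two edge vectors: TP-A→TP-B = (-211, -758, -0.1), TP-A→TP-C = (-186, -891, 14.2).
Normal n = (TP-A→TP-B) × (TP-A→TP-C) = (-10852.7, 3014.8, 47013).
So ∂z/∂easting = −n_x/n_z = 0.230844660 and ∂z/∂northing = −n_y/n_z = −0.064126944.
Intercept c from TP-A: 772.1 − 83603.16 + 305870.39 = 223039.32.
At (362149, 4769360): z = 83600.2 − 305844.5 + 223039.32 = 795.0 m.

795.0 m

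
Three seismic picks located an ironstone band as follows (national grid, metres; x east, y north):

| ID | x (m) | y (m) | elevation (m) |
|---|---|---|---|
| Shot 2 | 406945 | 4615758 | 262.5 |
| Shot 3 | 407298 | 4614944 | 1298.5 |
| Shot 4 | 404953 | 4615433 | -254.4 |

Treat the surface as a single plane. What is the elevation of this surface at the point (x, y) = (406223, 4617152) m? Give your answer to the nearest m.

Let the plane be z = a·x + b·y + c.
Shot 3−Shot 2: 353a − 814b = 1036;  Shot 4−Shot 2: −1992a − 325b = −516.9.
Solving gives a = 0.43626940, b = −1.08353428.
Then c = 262.5 − a·406945 − b·4615758 = 4824056.86.
At (406223, 4617152): z = 177222.7 − 5002842.5 + 4824056.86 = -1562.9 m.

-1563 m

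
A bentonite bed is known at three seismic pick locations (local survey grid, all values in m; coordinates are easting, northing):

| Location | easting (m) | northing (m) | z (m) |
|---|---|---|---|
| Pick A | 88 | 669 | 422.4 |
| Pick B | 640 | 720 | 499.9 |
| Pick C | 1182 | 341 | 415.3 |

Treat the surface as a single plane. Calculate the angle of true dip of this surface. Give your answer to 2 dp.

Two edge vectors: Pick A→Pick B = (552, 51, 77.5), Pick A→Pick C = (1094, -328, -7.1).
Normal n = (Pick A→Pick B) × (Pick A→Pick C) = (25057.9, 88704.2, -236850).
So ∂z/∂easting = −n_x/n_z = 0.10580 and ∂z/∂northing = −n_y/n_z = 0.37452.
Gradient magnitude |∇z| = √(a² + b²) = √(0.01119 + 0.14026) = 0.38917.
True dip = arctan(0.38917) = 21.26°, dipping toward SSW (azimuth ≈ 196°).

21.26°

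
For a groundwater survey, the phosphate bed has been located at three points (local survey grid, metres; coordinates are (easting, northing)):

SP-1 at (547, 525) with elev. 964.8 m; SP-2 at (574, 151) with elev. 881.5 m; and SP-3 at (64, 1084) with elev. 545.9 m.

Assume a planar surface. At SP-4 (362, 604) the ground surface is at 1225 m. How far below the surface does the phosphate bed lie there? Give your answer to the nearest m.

Two edge vectors: SP-1→SP-2 = (27, -374, -83.3), SP-1→SP-3 = (-483, 559, -418.9).
Normal n = (SP-1→SP-2) × (SP-1→SP-3) = (203233.3, 51544.2, -165549).
So ∂z/∂E = −n_x/n_z = 1.22763 and ∂z/∂N = −n_y/n_z = 0.31135.
Intercept c from SP-1: 964.8 − 671.51 − 163.46 = 129.82.
At (362, 604): z_contact = 444.4 + 188.1 + 129.82 = 762.3 m.
Depth below ground = 1225 − 762.3 = 463 m.

463 m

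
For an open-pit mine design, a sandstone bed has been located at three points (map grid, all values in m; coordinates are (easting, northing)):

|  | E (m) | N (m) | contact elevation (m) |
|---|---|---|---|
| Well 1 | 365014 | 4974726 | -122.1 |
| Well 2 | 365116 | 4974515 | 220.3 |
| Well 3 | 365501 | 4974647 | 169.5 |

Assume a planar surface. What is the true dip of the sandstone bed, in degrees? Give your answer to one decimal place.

Two edge vectors: Well 1→Well 2 = (102, -211, 342.4), Well 1→Well 3 = (487, -79, 291.6).
Normal n = (Well 1→Well 2) × (Well 1→Well 3) = (-34478, 137005.6, 94699).
So ∂z/∂E = −n_x/n_z = 0.36408 and ∂z/∂N = −n_y/n_z = −1.44675.
Gradient magnitude |∇z| = √(a² + b²) = √(0.13255 + 2.09308) = 1.49186.
True dip = arctan(1.49186) = 56.2°, dipping toward NNW (azimuth ≈ 346°).

56.2°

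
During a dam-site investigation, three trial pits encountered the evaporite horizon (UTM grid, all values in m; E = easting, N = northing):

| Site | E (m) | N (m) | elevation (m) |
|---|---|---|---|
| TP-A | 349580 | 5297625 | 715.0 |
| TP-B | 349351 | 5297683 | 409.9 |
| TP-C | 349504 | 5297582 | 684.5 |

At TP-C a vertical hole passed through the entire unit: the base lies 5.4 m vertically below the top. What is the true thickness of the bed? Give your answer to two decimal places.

Let the plane be z = a·E + b·N + c.
TP-B−TP-A: −229a + 58b = −305.1;  TP-C−TP-A: −76a − 43b = −30.5.
Solving gives a = 1.04443, b = −1.13666.
|∇z| = √(a²+b²) = 1.54364, so dip δ = arctan(1.54364) = 57.06°.
True thickness = vertical thickness × cos δ = 5.4 × cos 57.06° = 2.94 m.

2.94 m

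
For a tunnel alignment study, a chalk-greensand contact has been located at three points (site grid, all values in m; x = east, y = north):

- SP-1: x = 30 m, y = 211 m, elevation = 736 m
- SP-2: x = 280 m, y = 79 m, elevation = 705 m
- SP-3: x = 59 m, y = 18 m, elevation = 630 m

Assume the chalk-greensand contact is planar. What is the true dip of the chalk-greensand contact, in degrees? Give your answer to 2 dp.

Let the plane be z = a·x + b·y + c.
SP-2−SP-1: 250a − 132b = −31;  SP-3−SP-1: 29a − 193b = −106.
Solving gives a = 0.18029, b = 0.57631.
Gradient magnitude |∇z| = √(a² + b²) = √(0.03251 + 0.33214) = 0.60386.
True dip = arctan(0.60386) = 31.13°, dipping toward SSW (azimuth ≈ 197°).

31.13°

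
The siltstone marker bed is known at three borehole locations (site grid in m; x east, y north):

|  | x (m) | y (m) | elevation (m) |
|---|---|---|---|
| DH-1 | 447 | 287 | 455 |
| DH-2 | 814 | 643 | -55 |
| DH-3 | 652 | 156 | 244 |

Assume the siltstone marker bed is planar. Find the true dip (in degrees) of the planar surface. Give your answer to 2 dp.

Two edge vectors: DH-1→DH-2 = (367, 356, -510), DH-1→DH-3 = (205, -131, -211).
Normal n = (DH-1→DH-2) × (DH-1→DH-3) = (-141926, -27113, -121057).
So ∂z/∂x = −n_x/n_z = −1.17239 and ∂z/∂y = −n_y/n_z = −0.22397.
Gradient magnitude |∇z| = √(a² + b²) = √(1.37450 + 0.05016) = 1.19359.
True dip = arctan(1.19359) = 50.04°, dipping toward E (azimuth ≈ 079°).

50.04°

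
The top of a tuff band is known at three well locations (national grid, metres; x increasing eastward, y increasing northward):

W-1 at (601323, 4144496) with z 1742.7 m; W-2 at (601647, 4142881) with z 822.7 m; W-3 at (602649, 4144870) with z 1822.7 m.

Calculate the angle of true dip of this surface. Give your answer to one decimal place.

29.2°

Two edge vectors: W-1→W-2 = (324, -1615, -920), W-1→W-3 = (1326, 374, 80).
Normal n = (W-1→W-2) × (W-1→W-3) = (214880, -1245840, 2262666).
So ∂z/∂x = −n_x/n_z = −0.09497 and ∂z/∂y = −n_y/n_z = 0.55061.
Gradient magnitude |∇z| = √(a² + b²) = √(0.00902 + 0.30317) = 0.55874.
True dip = arctan(0.55874) = 29.2°, dipping toward S (azimuth ≈ 170°).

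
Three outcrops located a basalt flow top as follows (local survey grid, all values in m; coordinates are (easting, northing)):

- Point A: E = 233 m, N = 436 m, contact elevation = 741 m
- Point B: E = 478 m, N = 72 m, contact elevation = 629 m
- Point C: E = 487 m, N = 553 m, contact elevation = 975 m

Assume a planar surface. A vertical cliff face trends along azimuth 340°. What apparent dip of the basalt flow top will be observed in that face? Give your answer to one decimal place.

24.8°

Let the plane be z = a·E + b·N + c.
Point B−Point A: 245a − 364b = −112;  Point C−Point A: 254a + 117b = 234.
Solving gives a = 0.59504, b = 0.70820.
Unit vector along 340° is (sin 340°, cos 340°) = (-0.3420, 0.9397).
Slope in that direction = a·(-0.3420) + b·(0.9397) = 0.46198.
Apparent dip = arctan|0.46198| = 24.8° (true dip is 42.8°, so apparent ≤ true as expected).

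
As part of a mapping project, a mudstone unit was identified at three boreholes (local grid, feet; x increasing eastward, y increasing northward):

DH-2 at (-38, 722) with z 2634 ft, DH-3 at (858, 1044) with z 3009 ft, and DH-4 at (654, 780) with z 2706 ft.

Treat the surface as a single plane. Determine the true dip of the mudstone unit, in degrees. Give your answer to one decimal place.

48.8°

Two edge vectors: DH-2→DH-3 = (896, 322, 375), DH-2→DH-4 = (692, 58, 72).
Normal n = (DH-2→DH-3) × (DH-2→DH-4) = (1434, 194988, -170856).
So ∂z/∂x = −n_x/n_z = 0.00839 and ∂z/∂y = −n_y/n_z = 1.14124.
Gradient magnitude |∇z| = √(a² + b²) = √(0.00007 + 1.30243) = 1.14127.
True dip = arctan(1.14127) = 48.8°, dipping toward S (azimuth ≈ 180°).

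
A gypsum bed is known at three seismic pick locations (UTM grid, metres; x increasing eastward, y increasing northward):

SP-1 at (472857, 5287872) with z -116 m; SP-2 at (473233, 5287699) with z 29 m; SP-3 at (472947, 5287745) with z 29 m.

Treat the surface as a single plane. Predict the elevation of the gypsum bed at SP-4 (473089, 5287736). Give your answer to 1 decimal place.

11.2 m

Let the plane be z = a·x + b·y + c.
SP-2−SP-1: 376a − 173b = 145;  SP-3−SP-1: 90a − 127b = 145.
Solving gives a = −0.207258716, b = −1.288608539.
Then c = -116 − a·472857 − b·5287872 = 6911884.75.
At (473089, 5287736): z = −98051.8 − 6813821.8 + 6911884.75 = 11.2 m.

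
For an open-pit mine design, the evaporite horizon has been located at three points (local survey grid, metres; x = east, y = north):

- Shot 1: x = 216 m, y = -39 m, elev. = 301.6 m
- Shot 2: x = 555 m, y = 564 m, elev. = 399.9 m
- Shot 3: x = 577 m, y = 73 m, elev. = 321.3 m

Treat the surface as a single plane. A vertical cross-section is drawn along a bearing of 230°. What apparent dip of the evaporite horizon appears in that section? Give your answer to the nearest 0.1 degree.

6.1°

Let the plane be z = a·x + b·y + c.
Shot 2−Shot 1: 339a + 603b = 98.3;  Shot 3−Shot 1: 361a + 112b = 19.7.
Solving gives a = 0.00484, b = 0.16030.
Unit vector along 230° is (sin 230°, cos 230°) = (-0.7660, -0.6428).
Slope in that direction = a·(-0.7660) + b·(-0.6428) = −0.10674.
Apparent dip = arctan|0.10674| = 6.1° (true dip is 9.1°, so apparent ≤ true as expected).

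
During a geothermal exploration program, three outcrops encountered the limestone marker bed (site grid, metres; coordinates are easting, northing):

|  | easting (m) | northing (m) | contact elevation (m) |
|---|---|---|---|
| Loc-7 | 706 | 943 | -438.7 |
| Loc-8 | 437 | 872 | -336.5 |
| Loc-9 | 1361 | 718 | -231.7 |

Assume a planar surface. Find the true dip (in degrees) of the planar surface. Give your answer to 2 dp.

48.95°

Let the plane be z = a·easting + b·northing + c.
Loc-8−Loc-7: −269a − 71b = 102.2;  Loc-9−Loc-7: 655a − 225b = 207.
Solving gives a = −0.07753, b = −1.14570.
Gradient magnitude |∇z| = √(a² + b²) = √(0.00601 + 1.31262) = 1.14832.
True dip = arctan(1.14832) = 48.95°, dipping toward N (azimuth ≈ 004°).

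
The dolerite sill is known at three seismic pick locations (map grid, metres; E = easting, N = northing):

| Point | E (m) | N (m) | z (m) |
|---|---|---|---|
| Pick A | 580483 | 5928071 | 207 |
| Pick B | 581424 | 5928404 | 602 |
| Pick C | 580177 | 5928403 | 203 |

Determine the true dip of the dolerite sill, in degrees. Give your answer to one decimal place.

23.1°

Let the plane be z = a·E + b·N + c.
Pick B−Pick A: 941a + 333b = 395;  Pick C−Pick A: −306a + 332b = −4.
Solving gives a = 0.31974, b = 0.28265.
Gradient magnitude |∇z| = √(a² + b²) = √(0.10223 + 0.07989) = 0.42676.
True dip = arctan(0.42676) = 23.1°, dipping toward SW (azimuth ≈ 229°).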